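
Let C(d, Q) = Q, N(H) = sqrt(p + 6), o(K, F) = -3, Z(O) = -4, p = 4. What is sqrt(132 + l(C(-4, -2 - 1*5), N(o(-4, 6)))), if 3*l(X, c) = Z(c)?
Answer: 14*sqrt(6)/3 ≈ 11.431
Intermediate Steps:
N(H) = sqrt(10) (N(H) = sqrt(4 + 6) = sqrt(10))
l(X, c) = -4/3 (l(X, c) = (1/3)*(-4) = -4/3)
sqrt(132 + l(C(-4, -2 - 1*5), N(o(-4, 6)))) = sqrt(132 - 4/3) = sqrt(392/3) = 14*sqrt(6)/3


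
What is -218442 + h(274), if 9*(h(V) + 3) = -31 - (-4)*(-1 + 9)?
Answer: -1966004/9 ≈ -2.1845e+5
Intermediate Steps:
h(V) = -26/9 (h(V) = -3 + (-31 - (-4)*(-1 + 9))/9 = -3 + (-31 - (-4)*8)/9 = -3 + (-31 - 1*(-32))/9 = -3 + (-31 + 32)/9 = -3 + (1/9)*1 = -3 + 1/9 = -26/9)
-218442 + h(274) = -218442 - 26/9 = -1966004/9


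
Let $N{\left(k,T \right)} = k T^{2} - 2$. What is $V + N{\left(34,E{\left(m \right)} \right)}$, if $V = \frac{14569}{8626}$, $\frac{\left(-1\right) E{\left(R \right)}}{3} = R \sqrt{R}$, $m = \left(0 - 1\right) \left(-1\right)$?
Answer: $\frac{2636873}{8626} \approx 305.69$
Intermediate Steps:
$m = 1$ ($m = \left(-1\right) \left(-1\right) = 1$)
$E{\left(R \right)} = - 3 R^{\frac{3}{2}}$ ($E{\left(R \right)} = - 3 R \sqrt{R} = - 3 R^{\frac{3}{2}}$)
$N{\left(k,T \right)} = -2 + k T^{2}$
$V = \frac{14569}{8626}$ ($V = 14569 \cdot \frac{1}{8626} = \frac{14569}{8626} \approx 1.689$)
$V + N{\left(34,E{\left(m \right)} \right)} = \frac{14569}{8626} - \left(2 - 34 \left(- 3 \cdot 1^{\frac{3}{2}}\right)^{2}\right) = \frac{14569}{8626} - \left(2 - 34 \left(\left(-3\right) 1\right)^{2}\right) = \frac{14569}{8626} - \left(2 - 34 \left(-3\right)^{2}\right) = \frac{14569}{8626} + \left(-2 + 34 \cdot 9\right) = \frac{14569}{8626} + \left(-2 + 306\right) = \frac{14569}{8626} + 304 = \frac{2636873}{8626}$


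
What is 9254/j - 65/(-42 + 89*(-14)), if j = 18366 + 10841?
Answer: 13817607/37618616 ≈ 0.36731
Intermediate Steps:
j = 29207
9254/j - 65/(-42 + 89*(-14)) = 9254/29207 - 65/(-42 + 89*(-14)) = 9254*(1/29207) - 65/(-42 - 1246) = 9254/29207 - 65/(-1288) = 9254/29207 - 65*(-1/1288) = 9254/29207 + 65/1288 = 13817607/37618616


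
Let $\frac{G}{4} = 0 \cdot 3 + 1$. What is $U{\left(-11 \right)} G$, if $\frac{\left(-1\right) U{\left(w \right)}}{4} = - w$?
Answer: $-176$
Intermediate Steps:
$G = 4$ ($G = 4 \left(0 \cdot 3 + 1\right) = 4 \left(0 + 1\right) = 4 \cdot 1 = 4$)
$U{\left(w \right)} = 4 w$ ($U{\left(w \right)} = - 4 \left(- w\right) = 4 w$)
$U{\left(-11 \right)} G = 4 \left(-11\right) 4 = \left(-44\right) 4 = -176$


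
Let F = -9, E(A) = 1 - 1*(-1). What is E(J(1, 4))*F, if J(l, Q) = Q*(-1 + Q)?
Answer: -18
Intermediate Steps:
E(A) = 2 (E(A) = 1 + 1 = 2)
E(J(1, 4))*F = 2*(-9) = -18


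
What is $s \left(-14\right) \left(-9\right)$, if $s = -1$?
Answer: $-126$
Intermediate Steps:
$s \left(-14\right) \left(-9\right) = \left(-1\right) \left(-14\right) \left(-9\right) = 14 \left(-9\right) = -126$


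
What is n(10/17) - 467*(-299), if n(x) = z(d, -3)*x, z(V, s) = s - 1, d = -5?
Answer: 2373721/17 ≈ 1.3963e+5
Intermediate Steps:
z(V, s) = -1 + s
n(x) = -4*x (n(x) = (-1 - 3)*x = -4*x)
n(10/17) - 467*(-299) = -40/17 - 467*(-299) = -40/17 + 139633 = 2373721/17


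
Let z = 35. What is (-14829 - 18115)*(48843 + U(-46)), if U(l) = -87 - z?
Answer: -1605064624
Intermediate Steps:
U(l) = -122 (U(l) = -87 - 1*35 = -87 - 35 = -122)
(-14829 - 18115)*(48843 + U(-46)) = (-14829 - 18115)*(48843 - 122) = -32944*48721 = -1605064624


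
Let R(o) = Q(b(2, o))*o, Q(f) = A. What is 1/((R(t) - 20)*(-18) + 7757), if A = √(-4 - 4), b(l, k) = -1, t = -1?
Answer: 8117/65888281 - 36*I*√2/65888281 ≈ 0.00012319 - 7.727e-7*I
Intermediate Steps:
A = 2*I*√2 (A = √(-8) = 2*I*√2 ≈ 2.8284*I)
Q(f) = 2*I*√2
R(o) = 2*I*o*√2 (R(o) = (2*I*√2)*o = 2*I*o*√2)
1/((R(t) - 20)*(-18) + 7757) = 1/((2*I*(-1)*√2 - 20)*(-18) + 7757) = 1/((-2*I*√2 - 20)*(-18) + 7757) = 1/((-20 - 2*I*√2)*(-18) + 7757) = 1/((360 + 36*I*√2) + 7757) = 1/(8117 + 36*I*√2)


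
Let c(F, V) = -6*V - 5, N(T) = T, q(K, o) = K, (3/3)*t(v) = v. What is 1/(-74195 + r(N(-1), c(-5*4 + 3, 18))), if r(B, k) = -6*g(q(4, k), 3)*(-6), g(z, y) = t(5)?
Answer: -1/74015 ≈ -1.3511e-5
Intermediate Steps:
t(v) = v
g(z, y) = 5
c(F, V) = -5 - 6*V
r(B, k) = 180 (r(B, k) = -6*5*(-6) = -30*(-6) = 180)
1/(-74195 + r(N(-1), c(-5*4 + 3, 18))) = 1/(-74195 + 180) = 1/(-74015) = -1/74015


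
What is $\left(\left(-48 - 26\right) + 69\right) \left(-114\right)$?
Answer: $570$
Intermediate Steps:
$\left(\left(-48 - 26\right) + 69\right) \left(-114\right) = \left(-74 + 69\right) \left(-114\right) = \left(-5\right) \left(-114\right) = 570$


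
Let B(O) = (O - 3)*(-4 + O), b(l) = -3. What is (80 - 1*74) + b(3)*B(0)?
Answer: -30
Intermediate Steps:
B(O) = (-4 + O)*(-3 + O) (B(O) = (-3 + O)*(-4 + O) = (-4 + O)*(-3 + O))
(80 - 1*74) + b(3)*B(0) = (80 - 1*74) - 3*(12 + 0**2 - 7*0) = (80 - 74) - 3*(12 + 0 + 0) = 6 - 3*12 = 6 - 36 = -30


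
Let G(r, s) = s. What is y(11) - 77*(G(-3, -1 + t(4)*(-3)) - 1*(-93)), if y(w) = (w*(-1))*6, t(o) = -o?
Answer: -8074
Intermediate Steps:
y(w) = -6*w (y(w) = -w*6 = -6*w)
y(11) - 77*(G(-3, -1 + t(4)*(-3)) - 1*(-93)) = -6*11 - 77*((-1 - 1*4*(-3)) - 1*(-93)) = -66 - 77*((-1 - 4*(-3)) + 93) = -66 - 77*((-1 + 12) + 93) = -66 - 77*(11 + 93) = -66 - 77*104 = -66 - 8008 = -8074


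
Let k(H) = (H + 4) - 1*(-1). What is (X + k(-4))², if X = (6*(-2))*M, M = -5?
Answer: 3721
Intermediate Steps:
k(H) = 5 + H (k(H) = (4 + H) + 1 = 5 + H)
X = 60 (X = (6*(-2))*(-5) = -12*(-5) = 60)
(X + k(-4))² = (60 + (5 - 4))² = (60 + 1)² = 61² = 3721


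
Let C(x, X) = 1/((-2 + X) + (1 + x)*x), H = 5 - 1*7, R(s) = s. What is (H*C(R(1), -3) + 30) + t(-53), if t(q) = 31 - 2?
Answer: 179/3 ≈ 59.667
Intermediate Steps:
t(q) = 29
H = -2 (H = 5 - 7 = -2)
C(x, X) = 1/(-2 + X + x*(1 + x)) (C(x, X) = 1/((-2 + X) + x*(1 + x)) = 1/(-2 + X + x*(1 + x)))
(H*C(R(1), -3) + 30) + t(-53) = (-2/(-2 - 3 + 1 + 1²) + 30) + 29 = (-2/(-2 - 3 + 1 + 1) + 30) + 29 = (-2/(-3) + 30) + 29 = (-2*(-⅓) + 30) + 29 = (⅔ + 30) + 29 = 92/3 + 29 = 179/3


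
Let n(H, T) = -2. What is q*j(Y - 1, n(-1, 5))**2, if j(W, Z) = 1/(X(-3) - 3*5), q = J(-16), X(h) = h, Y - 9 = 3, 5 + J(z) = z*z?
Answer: 251/324 ≈ 0.77469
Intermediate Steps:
J(z) = -5 + z**2 (J(z) = -5 + z*z = -5 + z**2)
Y = 12 (Y = 9 + 3 = 12)
q = 251 (q = -5 + (-16)**2 = -5 + 256 = 251)
j(W, Z) = -1/18 (j(W, Z) = 1/(-3 - 3*5) = 1/(-3 - 15) = 1/(-18) = -1/18)
q*j(Y - 1, n(-1, 5))**2 = 251*(-1/18)**2 = 251*(1/324) = 251/324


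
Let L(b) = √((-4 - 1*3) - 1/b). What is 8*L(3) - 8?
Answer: -8 + 8*I*√66/3 ≈ -8.0 + 21.664*I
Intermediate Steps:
L(b) = √(-7 - 1/b) (L(b) = √((-4 - 3) - 1/b) = √(-7 - 1/b))
8*L(3) - 8 = 8*√(-7 - 1/3) - 8 = 8*√(-7 - 1*⅓) - 8 = 8*√(-7 - ⅓) - 8 = 8*√(-22/3) - 8 = 8*(I*√66/3) - 8 = 8*I*√66/3 - 8 = -8 + 8*I*√66/3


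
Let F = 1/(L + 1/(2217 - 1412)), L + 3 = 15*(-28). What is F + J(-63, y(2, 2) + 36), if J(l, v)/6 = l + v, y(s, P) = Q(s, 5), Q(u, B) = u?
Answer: -51077905/340514 ≈ -150.00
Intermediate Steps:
L = -423 (L = -3 + 15*(-28) = -3 - 420 = -423)
y(s, P) = s
F = -805/340514 (F = 1/(-423 + 1/(2217 - 1412)) = 1/(-423 + 1/805) = 1/(-340514/805) = -805/340514 ≈ -0.0023641)
J(l, v) = 6*l + 6*v (J(l, v) = 6*(l + v) = 6*l + 6*v)
F + J(-63, y(2, 2) + 36) = -805/340514 + (6*(-63) + 6*(2 + 36)) = -805/340514 + (-378 + 6*38) = -805/340514 + (-378 + 228) = -805/340514 - 150 = -51077905/340514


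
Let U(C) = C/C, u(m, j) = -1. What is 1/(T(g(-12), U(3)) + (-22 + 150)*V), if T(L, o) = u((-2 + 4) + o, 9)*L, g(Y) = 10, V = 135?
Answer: 1/17270 ≈ 5.7904e-5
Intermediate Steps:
U(C) = 1
T(L, o) = -L
1/(T(g(-12), U(3)) + (-22 + 150)*V) = 1/(-1*10 + (-22 + 150)*135) = 1/(-10 + 128*135) = 1/(-10 + 17280) = 1/17270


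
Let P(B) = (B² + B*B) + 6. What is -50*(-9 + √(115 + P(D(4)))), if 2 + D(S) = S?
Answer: 450 - 50*√129 ≈ -117.89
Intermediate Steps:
D(S) = -2 + S
P(B) = 6 + 2*B² (P(B) = (B² + B²) + 6 = 2*B² + 6 = 6 + 2*B²)
-50*(-9 + √(115 + P(D(4)))) = -50*(-9 + √(115 + (6 + 2*(-2 + 4)²))) = -50*(-9 + √(115 + (6 + 2*2²))) = -50*(-9 + √(115 + (6 + 2*4))) = -50*(-9 + √(115 + (6 + 8))) = -50*(-9 + √(115 + 14)) = -50*(-9 + √129) = 450 - 50*√129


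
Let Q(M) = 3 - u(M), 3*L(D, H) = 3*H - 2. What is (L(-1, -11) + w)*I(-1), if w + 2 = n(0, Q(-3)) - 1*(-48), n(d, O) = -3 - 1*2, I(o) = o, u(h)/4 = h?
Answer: -88/3 ≈ -29.333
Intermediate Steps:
u(h) = 4*h
L(D, H) = -⅔ + H (L(D, H) = (3*H - 2)/3 = (-2 + 3*H)/3 = -⅔ + H)
Q(M) = 3 - 4*M
n(d, O) = -5 (n(d, O) = -3 - 2 = -5)
w = 41 (w = -2 + (-5 - 1*(-48)) = -2 + (-5 + 48) = -2 + 43 = 41)
(L(-1, -11) + w)*I(-1) = ((-⅔ - 11) + 41)*(-1) = (-35/3 + 41)*(-1) = (88/3)*(-1) = -88/3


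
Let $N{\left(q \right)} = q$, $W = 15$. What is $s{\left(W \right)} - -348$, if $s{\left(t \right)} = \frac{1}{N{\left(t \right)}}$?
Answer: $\frac{5221}{15} \approx 348.07$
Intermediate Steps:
$s{\left(t \right)} = \frac{1}{t}$
$s{\left(W \right)} - -348 = \frac{1}{15} - -348 = \frac{1}{15} + 348 = \frac{5221}{15}$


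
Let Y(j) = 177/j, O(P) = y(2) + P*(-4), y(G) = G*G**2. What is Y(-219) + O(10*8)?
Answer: -22835/73 ≈ -312.81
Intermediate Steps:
y(G) = G**3
O(P) = 8 - 4*P (O(P) = 2**3 + P*(-4) = 8 - 4*P)
Y(-219) + O(10*8) = 177/(-219) + (8 - 40*8) = 177*(-1/219) + (8 - 4*80) = -59/73 + (8 - 320) = -59/73 - 312 = -22835/73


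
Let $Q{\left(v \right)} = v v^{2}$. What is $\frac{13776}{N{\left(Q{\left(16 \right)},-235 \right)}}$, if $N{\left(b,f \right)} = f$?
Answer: $- \frac{13776}{235} \approx -58.621$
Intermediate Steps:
$Q{\left(v \right)} = v^{3}$
$\frac{13776}{N{\left(Q{\left(16 \right)},-235 \right)}} = \frac{13776}{-235} = 13776 \left(- \frac{1}{235}\right) = - \frac{13776}{235}$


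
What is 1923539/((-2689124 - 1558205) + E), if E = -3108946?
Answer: -1923539/7356275 ≈ -0.26148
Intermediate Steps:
1923539/((-2689124 - 1558205) + E) = 1923539/((-2689124 - 1558205) - 3108946) = 1923539/(-4247329 - 3108946) = 1923539/(-7356275) = 1923539*(-1/7356275) = -1923539/7356275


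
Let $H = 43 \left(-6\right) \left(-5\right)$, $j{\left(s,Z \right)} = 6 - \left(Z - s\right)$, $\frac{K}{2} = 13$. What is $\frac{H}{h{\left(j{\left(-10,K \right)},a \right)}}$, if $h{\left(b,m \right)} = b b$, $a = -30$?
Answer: $\frac{43}{30} \approx 1.4333$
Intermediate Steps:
$K = 26$ ($K = 2 \cdot 13 = 26$)
$j{\left(s,Z \right)} = 6 + s - Z$ ($j{\left(s,Z \right)} = 6 - \left(Z - s\right) = 6 + s - Z$)
$h{\left(b,m \right)} = b^{2}$
$H = 1290$ ($H = \left(-258\right) \left(-5\right) = 1290$)
$\frac{H}{h{\left(j{\left(-10,K \right)},a \right)}} = \frac{1290}{\left(6 - 10 - 26\right)^{2}} = \frac{1290}{\left(-30\right)^{2}} = \frac{1290}{900} = 1290 \cdot \frac{1}{900} = \frac{43}{30}$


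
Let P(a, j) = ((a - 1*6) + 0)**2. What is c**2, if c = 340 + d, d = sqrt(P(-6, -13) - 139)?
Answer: (340 + sqrt(5))**2 ≈ 1.1713e+5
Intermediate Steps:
P(a, j) = (-6 + a)**2 (P(a, j) = ((a - 6) + 0)**2 = ((-6 + a) + 0)**2 = (-6 + a)**2)
d = sqrt(5) (d = sqrt((-6 - 6)**2 - 139) = sqrt((-12)**2 - 139) = sqrt(144 - 139) = sqrt(5) ≈ 2.2361)
c = 340 + sqrt(5) ≈ 342.24
c**2 = (340 + sqrt(5))**2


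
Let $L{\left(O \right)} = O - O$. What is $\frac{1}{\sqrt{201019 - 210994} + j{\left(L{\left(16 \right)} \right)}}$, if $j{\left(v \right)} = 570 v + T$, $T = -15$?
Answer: $- \frac{1}{680} - \frac{i \sqrt{399}}{2040} \approx -0.0014706 - 0.0097917 i$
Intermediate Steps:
$L{\left(O \right)} = 0$
$j{\left(v \right)} = -15 + 570 v$ ($j{\left(v \right)} = 570 v - 15 = -15 + 570 v$)
$\frac{1}{\sqrt{201019 - 210994} + j{\left(L{\left(16 \right)} \right)}} = \frac{1}{\sqrt{201019 - 210994} + \left(-15 + 570 \cdot 0\right)} = \frac{1}{\sqrt{-9975} + \left(-15 + 0\right)} = \frac{1}{5 i \sqrt{399} - 15} = \frac{1}{-15 + 5 i \sqrt{399}}$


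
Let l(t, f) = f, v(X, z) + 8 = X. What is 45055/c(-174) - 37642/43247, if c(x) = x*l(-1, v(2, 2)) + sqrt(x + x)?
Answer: 97077091/2296489 - 45055*I*sqrt(87)/545142 ≈ 42.272 - 0.77089*I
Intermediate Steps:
v(X, z) = -8 + X
c(x) = -6*x + sqrt(2)*sqrt(x) (c(x) = x*(-8 + 2) + sqrt(x + x) = x*(-6) + sqrt(2*x) = -6*x + sqrt(2)*sqrt(x))
45055/c(-174) - 37642/43247 = 45055/(-6*(-174) + sqrt(2)*sqrt(-174)) - 37642/43247 = 45055/(1044 + sqrt(2)*(I*sqrt(174))) - 37642*1/43247 = 45055/(1044 + 2*I*sqrt(87)) - 638/733 = -638/733 + 45055/(1044 + 2*I*sqrt(87))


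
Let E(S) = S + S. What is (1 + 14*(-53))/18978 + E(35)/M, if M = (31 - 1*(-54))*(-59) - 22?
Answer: -1686959/31864062 ≈ -0.052942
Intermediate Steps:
E(S) = 2*S
M = -5037 (M = (31 + 54)*(-59) - 22 = 85*(-59) - 22 = -5015 - 22 = -5037)
(1 + 14*(-53))/18978 + E(35)/M = (1 + 14*(-53))/18978 + (2*35)/(-5037) = (1 - 742)*(1/18978) + 70*(-1/5037) = -741*1/18978 - 70/5037 = -247/6326 - 70/5037 = -1686959/31864062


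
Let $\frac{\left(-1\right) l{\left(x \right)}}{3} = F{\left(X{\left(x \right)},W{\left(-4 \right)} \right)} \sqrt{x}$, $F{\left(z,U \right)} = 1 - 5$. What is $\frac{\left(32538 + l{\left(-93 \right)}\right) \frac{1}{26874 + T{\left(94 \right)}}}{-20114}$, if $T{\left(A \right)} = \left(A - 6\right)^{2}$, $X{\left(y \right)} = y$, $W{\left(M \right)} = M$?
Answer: $- \frac{16269}{348153226} - \frac{3 i \sqrt{93}}{174076613} \approx -4.6729 \cdot 10^{-5} - 1.662 \cdot 10^{-7} i$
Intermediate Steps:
$T{\left(A \right)} = \left(-6 + A\right)^{2}$
$F{\left(z,U \right)} = -4$
$l{\left(x \right)} = 12 \sqrt{x}$ ($l{\left(x \right)} = - 3 \left(- 4 \sqrt{x}\right) = 12 \sqrt{x}$)
$\frac{\left(32538 + l{\left(-93 \right)}\right) \frac{1}{26874 + T{\left(94 \right)}}}{-20114} = \frac{\left(32538 + 12 \sqrt{-93}\right) \frac{1}{26874 + \left(-6 + 94\right)^{2}}}{-20114} = \frac{32538 + 12 i \sqrt{93}}{26874 + 88^{2}} \left(- \frac{1}{20114}\right) = \frac{32538 + 12 i \sqrt{93}}{26874 + 7744} \left(- \frac{1}{20114}\right) = \frac{32538 + 12 i \sqrt{93}}{34618} \left(- \frac{1}{20114}\right) = \left(32538 + 12 i \sqrt{93}\right) \frac{1}{34618} \left(- \frac{1}{20114}\right) = \left(\frac{16269}{17309} + \frac{6 i \sqrt{93}}{17309}\right) \left(- \frac{1}{20114}\right) = - \frac{16269}{348153226} - \frac{3 i \sqrt{93}}{174076613}$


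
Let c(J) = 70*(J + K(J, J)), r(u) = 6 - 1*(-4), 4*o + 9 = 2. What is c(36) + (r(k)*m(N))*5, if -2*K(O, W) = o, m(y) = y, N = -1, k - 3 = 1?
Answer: 10125/4 ≈ 2531.3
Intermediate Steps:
k = 4 (k = 3 + 1 = 4)
o = -7/4 (o = -9/4 + (¼)*2 = -9/4 + ½ = -7/4 ≈ -1.7500)
K(O, W) = 7/8 (K(O, W) = -½*(-7/4) = 7/8)
r(u) = 10 (r(u) = 6 + 4 = 10)
c(J) = 245/4 + 70*J (c(J) = 70*(J + 7/8) = 70*(7/8 + J) = 245/4 + 70*J)
c(36) + (r(k)*m(N))*5 = (245/4 + 70*36) + (10*(-1))*5 = (245/4 + 2520) - 10*5 = 10325/4 - 50 = 10125/4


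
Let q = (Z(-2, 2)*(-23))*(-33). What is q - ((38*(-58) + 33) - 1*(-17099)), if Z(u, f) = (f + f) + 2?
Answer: -10374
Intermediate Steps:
Z(u, f) = 2 + 2*f (Z(u, f) = 2*f + 2 = 2 + 2*f)
q = 4554 (q = ((2 + 2*2)*(-23))*(-33) = ((2 + 4)*(-23))*(-33) = (6*(-23))*(-33) = -138*(-33) = 4554)
q - ((38*(-58) + 33) - 1*(-17099)) = 4554 - ((38*(-58) + 33) - 1*(-17099)) = 4554 - ((-2204 + 33) + 17099) = 4554 - (-2171 + 17099) = 4554 - 1*14928 = 4554 - 14928 = -10374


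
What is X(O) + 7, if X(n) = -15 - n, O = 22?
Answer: -30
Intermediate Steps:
X(O) + 7 = (-15 - 1*22) + 7 = (-15 - 22) + 7 = -37 + 7 = -30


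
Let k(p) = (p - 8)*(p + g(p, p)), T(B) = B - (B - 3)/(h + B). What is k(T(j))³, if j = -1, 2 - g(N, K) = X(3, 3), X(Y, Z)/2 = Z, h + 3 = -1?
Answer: 2869341461/15625 ≈ 1.8364e+5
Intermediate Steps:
h = -4 (h = -3 - 1 = -4)
X(Y, Z) = 2*Z
g(N, K) = -4 (g(N, K) = 2 - 2*3 = 2 - 1*6 = 2 - 6 = -4)
T(B) = B - (-3 + B)/(-4 + B) (T(B) = B - (B - 3)/(-4 + B) = B - (-3 + B)/(-4 + B))
k(p) = (-8 + p)*(-4 + p) (k(p) = (p - 8)*(p - 4) = (-8 + p)*(-4 + p))
k(T(j))³ = (32 + ((3 + (-1)² - 5*(-1))/(-4 - 1))² - 12*(3 + (-1)² - 5*(-1))/(-4 - 1))³ = (32 + ((3 + 1 + 5)/(-5))² - 12*(3 + 1 + 5)/(-5))³ = (32 + (-⅕*9)² - (-12)*9/5)³ = (32 + (-9/5)² - 12*(-9/5))³ = (32 + 81/25 + 108/5)³ = (1421/25)³ = 2869341461/15625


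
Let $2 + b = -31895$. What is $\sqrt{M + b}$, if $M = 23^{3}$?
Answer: $i \sqrt{19730} \approx 140.46 i$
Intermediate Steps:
$M = 12167$
$b = -31897$ ($b = -2 - 31895 = -31897$)
$\sqrt{M + b} = \sqrt{12167 - 31897} = \sqrt{-19730} = i \sqrt{19730}$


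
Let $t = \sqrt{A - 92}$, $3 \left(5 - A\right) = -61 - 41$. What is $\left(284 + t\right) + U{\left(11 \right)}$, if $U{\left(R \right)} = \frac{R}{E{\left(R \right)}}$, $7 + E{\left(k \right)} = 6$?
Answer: $273 + i \sqrt{53} \approx 273.0 + 7.2801 i$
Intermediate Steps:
$A = 39$ ($A = 5 - \frac{-61 - 41}{3} = 5 - -34 = 5 + 34 = 39$)
$E{\left(k \right)} = -1$ ($E{\left(k \right)} = -7 + 6 = -1$)
$U{\left(R \right)} = - R$ ($U{\left(R \right)} = \frac{R}{-1} = R \left(-1\right) = - R$)
$t = i \sqrt{53}$ ($t = \sqrt{39 - 92} = \sqrt{-53} = i \sqrt{53} \approx 7.2801 i$)
$\left(284 + t\right) + U{\left(11 \right)} = \left(284 + i \sqrt{53}\right) - 11 = 273 + i \sqrt{53}$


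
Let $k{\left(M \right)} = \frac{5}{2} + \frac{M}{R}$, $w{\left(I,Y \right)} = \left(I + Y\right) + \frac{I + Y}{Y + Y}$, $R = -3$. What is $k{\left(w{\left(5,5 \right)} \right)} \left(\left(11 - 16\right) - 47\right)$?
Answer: $\frac{182}{3} \approx 60.667$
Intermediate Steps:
$w{\left(I,Y \right)} = I + Y + \frac{I + Y}{2 Y}$ ($w{\left(I,Y \right)} = \left(I + Y\right) + \frac{I + Y}{2 Y} = I + Y + \frac{I + Y}{2 Y}$)
$k{\left(M \right)} = \frac{5}{2} - \frac{M}{3}$ ($k{\left(M \right)} = \frac{5}{2} + \frac{M}{-3} = 5 \cdot \frac{1}{2} + M \left(- \frac{1}{3}\right) = \frac{5}{2} - \frac{M}{3}$)
$k{\left(w{\left(5,5 \right)} \right)} \left(\left(11 - 16\right) - 47\right) = \left(\frac{5}{2} - \frac{\frac{1}{2} + 5 + 5 + \frac{1}{2} \cdot 5 \cdot \frac{1}{5}}{3}\right) \left(\left(11 - 16\right) - 47\right) = \left(\frac{5}{2} - \frac{\frac{1}{2} + 5 + 5 + \frac{1}{2}}{3}\right) \left(-5 - 47\right) = \left(\frac{5}{2} - \frac{11}{3}\right) \left(-52\right) = \left(- \frac{7}{6}\right) \left(-52\right) = \frac{182}{3}$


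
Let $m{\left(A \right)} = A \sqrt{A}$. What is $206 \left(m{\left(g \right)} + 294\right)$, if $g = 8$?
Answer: $60564 + 3296 \sqrt{2} \approx 65225.0$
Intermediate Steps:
$m{\left(A \right)} = A^{\frac{3}{2}}$
$206 \left(m{\left(g \right)} + 294\right) = 206 \left(8^{\frac{3}{2}} + 294\right) = 206 \left(16 \sqrt{2} + 294\right) = 206 \left(294 + 16 \sqrt{2}\right) = 60564 + 3296 \sqrt{2}$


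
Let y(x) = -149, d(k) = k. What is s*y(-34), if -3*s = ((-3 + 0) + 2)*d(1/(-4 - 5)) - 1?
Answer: -1192/27 ≈ -44.148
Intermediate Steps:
s = 8/27 (s = -(((-3 + 0) + 2)/(-4 - 5) - 1)/3 = -((-3 + 2)/(-9) - 1)/3 = -(-1*(-⅑) - 1)/3 = -(⅑ - 1)/3 = -⅓*(-8/9) = 8/27 ≈ 0.29630)
s*y(-34) = (8/27)*(-149) = -1192/27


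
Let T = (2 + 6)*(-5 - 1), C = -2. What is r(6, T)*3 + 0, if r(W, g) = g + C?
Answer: -150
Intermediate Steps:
T = -48 (T = 8*(-6) = -48)
r(W, g) = -2 + g (r(W, g) = g - 2 = -2 + g)
r(6, T)*3 + 0 = (-2 - 48)*3 + 0 = -50*3 + 0 = -150 + 0 = -150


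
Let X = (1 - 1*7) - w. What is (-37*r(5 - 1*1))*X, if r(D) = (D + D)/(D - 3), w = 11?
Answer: 5032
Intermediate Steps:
X = -17 (X = (1 - 1*7) - 1*11 = (1 - 7) - 11 = -6 - 11 = -17)
r(D) = 2*D/(-3 + D) (r(D) = (2*D)/(-3 + D) = 2*D/(-3 + D))
(-37*r(5 - 1*1))*X = -74*(5 - 1*1)/(-3 + (5 - 1*1))*(-17) = -74*(5 - 1)/(-3 + (5 - 1))*(-17) = -74*4/(-3 + 4)*(-17) = -74*4/1*(-17) = -74*4*(-17) = -37*8*(-17) = -296*(-17) = 5032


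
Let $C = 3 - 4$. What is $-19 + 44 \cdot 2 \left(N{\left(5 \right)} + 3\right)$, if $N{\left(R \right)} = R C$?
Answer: $-195$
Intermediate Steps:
$C = -1$ ($C = 3 - 4 = -1$)
$N{\left(R \right)} = - R$ ($N{\left(R \right)} = R \left(-1\right) = - R$)
$-19 + 44 \cdot 2 \left(N{\left(5 \right)} + 3\right) = -19 + 44 \cdot 2 \left(\left(-1\right) 5 + 3\right) = -19 + 44 \cdot 2 \left(-5 + 3\right) = -19 + 44 \cdot 2 \left(-2\right) = -19 + 44 \left(-4\right) = -19 - 176 = -195$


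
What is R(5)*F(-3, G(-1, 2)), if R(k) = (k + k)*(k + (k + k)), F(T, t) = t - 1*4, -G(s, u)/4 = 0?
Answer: -600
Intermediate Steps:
G(s, u) = 0 (G(s, u) = -4*0 = 0)
F(T, t) = -4 + t (F(T, t) = t - 4 = -4 + t)
R(k) = 6*k**2 (R(k) = (2*k)*(k + 2*k) = (2*k)*(3*k) = 6*k**2)
R(5)*F(-3, G(-1, 2)) = (6*5**2)*(-4 + 0) = (6*25)*(-4) = 150*(-4) = -600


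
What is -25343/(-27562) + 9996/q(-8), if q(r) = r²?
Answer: 34641463/220496 ≈ 157.11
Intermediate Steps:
-25343/(-27562) + 9996/q(-8) = -25343/(-27562) + 9996/((-8)²) = -25343*(-1/27562) + 9996/64 = 25343/27562 + 9996*(1/64) = 25343/27562 + 2499/16 = 34641463/220496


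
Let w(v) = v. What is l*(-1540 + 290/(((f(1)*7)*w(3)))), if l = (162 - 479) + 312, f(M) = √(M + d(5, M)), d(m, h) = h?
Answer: 7700 - 725*√2/21 ≈ 7651.2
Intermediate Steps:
f(M) = √2*√M (f(M) = √(M + M) = √(2*M) = √2*√M)
l = -5 (l = -317 + 312 = -5)
l*(-1540 + 290/(((f(1)*7)*w(3)))) = -5*(-1540 + 290/((((√2*√1)*7)*3))) = -5*(-1540 + 290/((((√2*1)*7)*3))) = -5*(-1540 + 290/(((√2*7)*3))) = -5*(-1540 + 290/(((7*√2)*3))) = -5*(-1540 + 290/((21*√2))) = -5*(-1540 + 290*(√2/42)) = -5*(-1540 + 145*√2/21) = 7700 - 725*√2/21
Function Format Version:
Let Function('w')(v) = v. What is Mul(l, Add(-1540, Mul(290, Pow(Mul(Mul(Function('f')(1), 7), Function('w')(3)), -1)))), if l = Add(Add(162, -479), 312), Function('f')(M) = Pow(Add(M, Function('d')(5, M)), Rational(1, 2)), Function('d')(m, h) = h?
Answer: Add(7700, Mul(Rational(-725, 21), Pow(2, Rational(1, 2)))) ≈ 7651.2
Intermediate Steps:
Function('f')(M) = Mul(Pow(2, Rational(1, 2)), Pow(M, Rational(1, 2))) (Function('f')(M) = Pow(Add(M, M), Rational(1, 2)) = Pow(Mul(2, M), Rational(1, 2)) = Mul(Pow(2, Rational(1, 2)), Pow(M, Rational(1, 2))))
l = -5 (l = Add(-317, 312) = -5)
Mul(l, Add(-1540, Mul(290, Pow(Mul(Mul(Function('f')(1), 7), Function('w')(3)), -1)))) = Mul(-5, Add(-1540, Mul(290, Pow(Mul(Mul(Mul(Pow(2, Rational(1, 2)), Pow(1, Rational(1, 2))), 7), 3), -1)))) = Mul(-5, Add(-1540, Mul(290, Pow(Mul(Mul(Mul(Pow(2, Rational(1, 2)), 1), 7), 3), -1)))) = Mul(-5, Add(-1540, Mul(290, Pow(Mul(Mul(Pow(2, Rational(1, 2)), 7), 3), -1)))) = Mul(-5, Add(-1540, Mul(290, Pow(Mul(Mul(7, Pow(2, Rational(1, 2))), 3), -1)))) = Mul(-5, Add(-1540, Mul(290, Pow(Mul(21, Pow(2, Rational(1, 2))), -1)))) = Mul(-5, Add(-1540, Mul(290, Mul(Rational(1, 42), Pow(2, Rational(1, 2)))))) = Mul(-5, Add(-1540, Mul(Rational(145, 21), Pow(2, Rational(1, 2))))) = Add(7700, Mul(Rational(-725, 21), Pow(2, Rational(1, 2))))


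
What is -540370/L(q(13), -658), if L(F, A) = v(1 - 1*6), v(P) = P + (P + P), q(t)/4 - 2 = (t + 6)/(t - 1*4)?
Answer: 108074/3 ≈ 36025.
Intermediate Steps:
q(t) = 8 + 4*(6 + t)/(-4 + t) (q(t) = 8 + 4*((t + 6)/(t - 1*4)) = 8 + 4*((6 + t)/(t - 4)) = 8 + 4*((6 + t)/(-4 + t)) = 8 + 4*(6 + t)/(-4 + t))
v(P) = 3*P (v(P) = P + 2*P = 3*P)
L(F, A) = -15 (L(F, A) = 3*(1 - 1*6) = 3*(1 - 6) = 3*(-5) = -15)
-540370/L(q(13), -658) = -540370/(-15) = -540370*(-1/15) = 108074/3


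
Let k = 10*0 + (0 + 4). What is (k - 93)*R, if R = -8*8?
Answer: 5696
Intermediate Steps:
k = 4 (k = 0 + 4 = 4)
R = -64
(k - 93)*R = (4 - 93)*(-64) = -89*(-64) = 5696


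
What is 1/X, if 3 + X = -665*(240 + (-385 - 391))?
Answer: 1/356437 ≈ 2.8055e-6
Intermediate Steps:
X = 356437 (X = -3 - 665*(240 + (-385 - 391)) = -3 - 665*(240 - 776) = -3 - 665*(-536) = -3 + 356440 = 356437)
1/X = 1/356437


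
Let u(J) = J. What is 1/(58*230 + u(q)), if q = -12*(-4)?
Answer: 1/13388 ≈ 7.4694e-5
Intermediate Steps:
q = 48
1/(58*230 + u(q)) = 1/(58*230 + 48) = 1/(13340 + 48) = 1/13388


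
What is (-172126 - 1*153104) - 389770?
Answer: -715000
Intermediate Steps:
(-172126 - 1*153104) - 389770 = (-172126 - 153104) - 389770 = -325230 - 389770 = -715000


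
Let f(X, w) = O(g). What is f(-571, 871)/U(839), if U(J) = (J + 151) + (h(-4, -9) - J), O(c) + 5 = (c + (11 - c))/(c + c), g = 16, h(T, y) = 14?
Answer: -149/5280 ≈ -0.028220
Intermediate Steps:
O(c) = -5 + 11/(2*c) (O(c) = -5 + (c + (11 - c))/(c + c) = -5 + 11/((2*c)) = -5 + 11*(1/(2*c)) = -5 + 11/(2*c))
f(X, w) = -149/32 (f(X, w) = -5 + (11/2)/16 = -5 + (11/2)*(1/16) = -5 + 11/32 = -149/32)
U(J) = 165 (U(J) = (J + 151) + (14 - J) = (151 + J) + (14 - J) = 165)
f(-571, 871)/U(839) = -149/32/165 = -149/32*1/165 = -149/5280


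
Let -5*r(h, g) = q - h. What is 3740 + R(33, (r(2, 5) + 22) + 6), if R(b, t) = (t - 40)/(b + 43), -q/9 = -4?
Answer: 710553/190 ≈ 3739.8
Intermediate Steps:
q = 36 (q = -9*(-4) = 36)
r(h, g) = -36/5 + h/5 (r(h, g) = -(36 - h)/5 = -36/5 + h/5)
R(b, t) = (-40 + t)/(43 + b)
3740 + R(33, (r(2, 5) + 22) + 6) = 3740 + (-40 + (((-36/5 + (⅕)*2) + 22) + 6))/(43 + 33) = 3740 + (-40 + (((-36/5 + ⅖) + 22) + 6))/76 = 3740 + (-40 + ((-34/5 + 22) + 6))/76 = 3740 + (-40 + (76/5 + 6))/76 = 3740 + (-40 + 106/5)/76 = 3740 + (1/76)*(-94/5) = 3740 - 47/190 = 710553/190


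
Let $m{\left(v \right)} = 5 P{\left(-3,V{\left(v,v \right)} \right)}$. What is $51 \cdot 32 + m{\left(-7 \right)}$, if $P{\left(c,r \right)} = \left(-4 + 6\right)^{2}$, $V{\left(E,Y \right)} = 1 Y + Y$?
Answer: $1652$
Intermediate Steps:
$V{\left(E,Y \right)} = 2 Y$ ($V{\left(E,Y \right)} = Y + Y = 2 Y$)
$P{\left(c,r \right)} = 4$ ($P{\left(c,r \right)} = 2^{2} = 4$)
$m{\left(v \right)} = 20$ ($m{\left(v \right)} = 5 \cdot 4 = 20$)
$51 \cdot 32 + m{\left(-7 \right)} = 51 \cdot 32 + 20 = 1632 + 20 = 1652$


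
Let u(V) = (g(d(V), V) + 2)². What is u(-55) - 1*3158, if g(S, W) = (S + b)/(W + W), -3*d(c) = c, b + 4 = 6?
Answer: -343547399/108900 ≈ -3154.7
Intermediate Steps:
b = 2 (b = -4 + 6 = 2)
d(c) = -c/3
g(S, W) = (2 + S)/(2*W) (g(S, W) = (S + 2)/(W + W) = (2 + S)/((2*W)) = (2 + S)*(1/(2*W)) = (2 + S)/(2*W))
u(V) = (2 + (2 - V/3)/(2*V))² (u(V) = ((2 - V/3)/(2*V) + 2)² = (2 + (2 - V/3)/(2*V))²)
u(-55) - 1*3158 = (1/36)*(6 + 11*(-55))²/(-55)² - 1*3158 = (1/36)*(1/3025)*(6 - 605)² - 3158 = (1/36)*(1/3025)*(-599)² - 3158 = (1/36)*(1/3025)*358801 - 3158 = 358801/108900 - 3158 = -343547399/108900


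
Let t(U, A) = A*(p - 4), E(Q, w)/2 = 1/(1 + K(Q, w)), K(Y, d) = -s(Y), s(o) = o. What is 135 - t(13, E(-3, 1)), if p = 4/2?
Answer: 136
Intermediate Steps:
K(Y, d) = -Y
p = 2 (p = 4*(1/2) = 2)
E(Q, w) = 2/(1 - Q)
t(U, A) = -2*A (t(U, A) = A*(2 - 4) = A*(-2) = -2*A)
135 - t(13, E(-3, 1)) = 135 - (-2)*(-2/(-1 - 3)) = 135 - (-2)*(-2/(-4)) = 135 - (-2)*(-2*(-1/4)) = 135 - (-2)/2 = 135 - 1*(-1) = 135 + 1 = 136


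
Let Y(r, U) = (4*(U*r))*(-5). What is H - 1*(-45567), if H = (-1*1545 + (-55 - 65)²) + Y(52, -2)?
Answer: 60502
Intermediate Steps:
Y(r, U) = -20*U*r (Y(r, U) = (4*U*r)*(-5) = -20*U*r)
H = 14935 (H = (-1*1545 + (-55 - 65)²) - 20*(-2)*52 = (-1545 + (-120)²) + 2080 = (-1545 + 14400) + 2080 = 12855 + 2080 = 14935)
H - 1*(-45567) = 14935 - 1*(-45567) = 14935 + 45567 = 60502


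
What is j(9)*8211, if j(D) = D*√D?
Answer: 221697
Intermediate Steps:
j(D) = D^(3/2)
j(9)*8211 = 9^(3/2)*8211 = 27*8211 = 221697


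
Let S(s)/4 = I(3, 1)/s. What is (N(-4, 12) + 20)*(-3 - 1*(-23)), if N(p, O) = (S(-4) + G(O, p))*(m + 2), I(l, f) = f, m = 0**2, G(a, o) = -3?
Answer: 240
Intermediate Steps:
m = 0
S(s) = 4/s (S(s) = 4*(1/s) = 4/s)
N(p, O) = -8 (N(p, O) = (4/(-4) - 3)*(0 + 2) = (4*(-1/4) - 3)*2 = (-1 - 3)*2 = -4*2 = -8)
(N(-4, 12) + 20)*(-3 - 1*(-23)) = (-8 + 20)*(-3 - 1*(-23)) = 12*(-3 + 23) = 12*20 = 240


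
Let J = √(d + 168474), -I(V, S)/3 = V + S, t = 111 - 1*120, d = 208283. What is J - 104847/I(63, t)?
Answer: 34949/54 + √376757 ≈ 1261.0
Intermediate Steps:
t = -9 (t = 111 - 120 = -9)
I(V, S) = -3*S - 3*V (I(V, S) = -3*(V + S) = -3*(S + V) = -3*S - 3*V)
J = √376757 (J = √(208283 + 168474) = √376757 ≈ 613.81)
J - 104847/I(63, t) = √376757 - 104847/(-3*(-9) - 3*63) = √376757 - 104847/(27 - 189) = √376757 - 104847/(-162) = √376757 - 104847*(-1)/162 = √376757 - 1*(-34949/54) = √376757 + 34949/54 = 34949/54 + √376757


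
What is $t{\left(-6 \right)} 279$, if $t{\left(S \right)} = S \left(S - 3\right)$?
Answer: $15066$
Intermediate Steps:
$t{\left(S \right)} = S \left(-3 + S\right)$
$t{\left(-6 \right)} 279 = - 6 \left(-3 - 6\right) 279 = \left(-6\right) \left(-9\right) 279 = 54 \cdot 279 = 15066$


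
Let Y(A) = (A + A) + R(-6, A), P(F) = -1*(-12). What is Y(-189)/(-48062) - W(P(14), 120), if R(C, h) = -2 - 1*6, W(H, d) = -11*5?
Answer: 1321898/24031 ≈ 55.008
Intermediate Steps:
P(F) = 12
W(H, d) = -55
R(C, h) = -8 (R(C, h) = -2 - 6 = -8)
Y(A) = -8 + 2*A (Y(A) = (A + A) - 8 = 2*A - 8 = -8 + 2*A)
Y(-189)/(-48062) - W(P(14), 120) = (-8 + 2*(-189))/(-48062) - 1*(-55) = (-8 - 378)*(-1/48062) + 55 = -386*(-1/48062) + 55 = 193/24031 + 55 = 1321898/24031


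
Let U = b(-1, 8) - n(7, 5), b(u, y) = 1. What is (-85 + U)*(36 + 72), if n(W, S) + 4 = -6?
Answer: -7992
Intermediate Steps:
n(W, S) = -10 (n(W, S) = -4 - 6 = -10)
U = 11 (U = 1 - 1*(-10) = 1 + 10 = 11)
(-85 + U)*(36 + 72) = (-85 + 11)*(36 + 72) = -74*108 = -7992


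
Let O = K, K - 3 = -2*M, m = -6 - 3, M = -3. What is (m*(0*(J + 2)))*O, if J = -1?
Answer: 0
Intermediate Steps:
m = -9
K = 9 (K = 3 - 2*(-3) = 3 + 6 = 9)
O = 9
(m*(0*(J + 2)))*O = -0*(-1 + 2)*9 = -0*9 = -9*0*9 = 0*9 = 0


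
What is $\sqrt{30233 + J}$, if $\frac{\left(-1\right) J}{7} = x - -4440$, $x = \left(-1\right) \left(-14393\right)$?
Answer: $i \sqrt{101598} \approx 318.74 i$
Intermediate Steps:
$x = 14393$
$J = -131831$ ($J = - 7 \left(14393 - -4440\right) = - 7 \left(14393 + 4440\right) = \left(-7\right) 18833 = -131831$)
$\sqrt{30233 + J} = \sqrt{30233 - 131831} = \sqrt{-101598} = i \sqrt{101598}$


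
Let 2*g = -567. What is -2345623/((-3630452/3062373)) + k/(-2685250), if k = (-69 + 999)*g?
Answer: 275551643275646883/139266731900 ≈ 1.9786e+6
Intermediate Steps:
g = -567/2 (g = (1/2)*(-567) = -567/2 ≈ -283.50)
k = -263655 (k = (-69 + 999)*(-567/2) = 930*(-567/2) = -263655)
-2345623/((-3630452/3062373)) + k/(-2685250) = -2345623/((-3630452/3062373)) - 263655/(-2685250) = -2345623/((-3630452*1/3062373)) - 263655*(-1/2685250) = -2345623/(-3630452/3062373) + 52731/537050 = -2345623*(-3062373/3630452) + 52731/537050 = 1026167506197/518636 + 52731/537050 = 275551643275646883/139266731900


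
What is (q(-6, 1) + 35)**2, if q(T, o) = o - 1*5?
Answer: 961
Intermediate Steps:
q(T, o) = -5 + o (q(T, o) = o - 5 = -5 + o)
(q(-6, 1) + 35)**2 = ((-5 + 1) + 35)**2 = (-4 + 35)**2 = 31**2 = 961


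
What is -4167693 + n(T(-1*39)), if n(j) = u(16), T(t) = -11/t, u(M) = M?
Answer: -4167677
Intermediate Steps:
n(j) = 16
-4167693 + n(T(-1*39)) = -4167693 + 16 = -4167677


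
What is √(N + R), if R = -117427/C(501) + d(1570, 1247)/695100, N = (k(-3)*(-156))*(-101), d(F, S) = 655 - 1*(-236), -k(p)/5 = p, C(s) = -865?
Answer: √3799538894904763801/4008410 ≈ 486.29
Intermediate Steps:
k(p) = -5*p
d(F, S) = 891 (d(F, S) = 655 + 236 = 891)
N = 236340 (N = (-5*(-3)*(-156))*(-101) = (15*(-156))*(-101) = -2340*(-101) = 236340)
R = 5441618561/40084100 (R = -117427/(-865) + 891/695100 = -117427*(-1/865) + 891*(1/695100) = 117427/865 + 297/231700 = 5441618561/40084100 ≈ 135.76)
√(N + R) = √(236340 + 5441618561/40084100) = √(9478917812561/40084100) = √3799538894904763801/4008410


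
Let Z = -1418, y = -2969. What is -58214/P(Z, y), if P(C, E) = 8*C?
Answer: 29107/5672 ≈ 5.1317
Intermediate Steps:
-58214/P(Z, y) = -58214/(8*(-1418)) = -58214/(-11344) = -58214*(-1/11344) = 29107/5672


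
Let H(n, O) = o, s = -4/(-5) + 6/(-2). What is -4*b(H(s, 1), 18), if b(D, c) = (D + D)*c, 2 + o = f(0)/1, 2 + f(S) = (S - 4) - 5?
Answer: 1872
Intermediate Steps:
f(S) = -11 + S (f(S) = -2 + ((S - 4) - 5) = -2 + ((-4 + S) - 5) = -2 + (-9 + S) = -11 + S)
s = -11/5 (s = -4*(-⅕) + 6*(-½) = ⅘ - 3 = -11/5 ≈ -2.2000)
o = -13 (o = -2 + (-11 + 0)/1 = -2 - 11*1 = -2 - 11 = -13)
H(n, O) = -13
b(D, c) = 2*D*c (b(D, c) = (2*D)*c = 2*D*c)
-4*b(H(s, 1), 18) = -8*(-13)*18 = -4*(-468) = 1872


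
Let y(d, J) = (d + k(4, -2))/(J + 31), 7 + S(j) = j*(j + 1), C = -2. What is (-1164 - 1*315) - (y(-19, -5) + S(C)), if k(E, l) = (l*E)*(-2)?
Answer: -38321/26 ≈ -1473.9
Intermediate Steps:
k(E, l) = -2*E*l (k(E, l) = (E*l)*(-2) = -2*E*l)
S(j) = -7 + j*(1 + j) (S(j) = -7 + j*(j + 1) = -7 + j*(1 + j))
y(d, J) = (16 + d)/(31 + J) (y(d, J) = (d - 2*4*(-2))/(J + 31) = (d + 16)/(31 + J) = (16 + d)/(31 + J))
(-1164 - 1*315) - (y(-19, -5) + S(C)) = (-1164 - 1*315) - ((16 - 19)/(31 - 5) + (-7 - 2 + (-2)**2)) = (-1164 - 315) - (-3/26 + (-7 - 2 + 4)) = -1479 - ((1/26)*(-3) - 5) = -1479 - (-3/26 - 5) = -1479 - 1*(-133/26) = -1479 + 133/26 = -38321/26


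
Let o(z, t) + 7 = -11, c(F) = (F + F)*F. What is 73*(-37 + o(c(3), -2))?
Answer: -4015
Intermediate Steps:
c(F) = 2*F² (c(F) = (2*F)*F = 2*F²)
o(z, t) = -18 (o(z, t) = -7 - 11 = -18)
73*(-37 + o(c(3), -2)) = 73*(-37 - 18) = 73*(-55) = -4015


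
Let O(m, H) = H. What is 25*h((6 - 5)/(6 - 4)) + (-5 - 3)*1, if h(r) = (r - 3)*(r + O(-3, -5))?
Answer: 1093/4 ≈ 273.25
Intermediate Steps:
h(r) = (-5 + r)*(-3 + r) (h(r) = (r - 3)*(r - 5) = (-3 + r)*(-5 + r) = (-5 + r)*(-3 + r))
25*h((6 - 5)/(6 - 4)) + (-5 - 3)*1 = 25*(15 + ((6 - 5)/(6 - 4))² - 8*(6 - 5)/(6 - 4)) + (-5 - 3)*1 = 25*(15 + (1/2)² - 8/2) - 8*1 = 25*(15 + (1*(½))² - 8/2) - 8 = 25*(15 + (½)² - 8*½) - 8 = 25*(15 + ¼ - 4) - 8 = 25*(45/4) - 8 = 1125/4 - 8 = 1093/4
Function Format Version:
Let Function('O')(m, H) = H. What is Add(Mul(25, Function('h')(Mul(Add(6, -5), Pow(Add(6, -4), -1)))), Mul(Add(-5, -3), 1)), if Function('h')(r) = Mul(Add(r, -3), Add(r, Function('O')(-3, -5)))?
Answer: Rational(1093, 4) ≈ 273.25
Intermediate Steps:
Function('h')(r) = Mul(Add(-5, r), Add(-3, r)) (Function('h')(r) = Mul(Add(r, -3), Add(r, -5)) = Mul(Add(-3, r), Add(-5, r)) = Mul(Add(-5, r), Add(-3, r)))
Add(Mul(25, Function('h')(Mul(Add(6, -5), Pow(Add(6, -4), -1)))), Mul(Add(-5, -3), 1)) = Add(Mul(25, Add(15, Pow(Mul(Add(6, -5), Pow(Add(6, -4), -1)), 2), Mul(-8, Mul(Add(6, -5), Pow(Add(6, -4), -1))))), Mul(Add(-5, -3), 1)) = Add(Mul(25, Add(15, Pow(Mul(1, Pow(2, -1)), 2), Mul(-8, Mul(1, Pow(2, -1))))), Mul(-8, 1)) = Add(Mul(25, Add(15, Pow(Mul(1, Rational(1, 2)), 2), Mul(-8, Mul(1, Rational(1, 2))))), -8) = Add(Mul(25, Add(15, Pow(Rational(1, 2), 2), Mul(-8, Rational(1, 2)))), -8) = Add(Mul(25, Add(15, Rational(1, 4), -4)), -8) = Add(Mul(25, Rational(45, 4)), -8) = Add(Rational(1125, 4), -8) = Rational(1093, 4)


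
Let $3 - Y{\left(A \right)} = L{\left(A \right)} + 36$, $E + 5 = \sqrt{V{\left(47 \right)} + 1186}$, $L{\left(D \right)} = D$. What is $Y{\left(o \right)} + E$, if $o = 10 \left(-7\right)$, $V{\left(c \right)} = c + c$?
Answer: $32 + 16 \sqrt{5} \approx 67.777$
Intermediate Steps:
$V{\left(c \right)} = 2 c$
$E = -5 + 16 \sqrt{5}$ ($E = -5 + \sqrt{2 \cdot 47 + 1186} = -5 + \sqrt{94 + 1186} = -5 + \sqrt{1280} = -5 + 16 \sqrt{5} \approx 30.777$)
$o = -70$
$Y{\left(A \right)} = -33 - A$ ($Y{\left(A \right)} = 3 - \left(A + 36\right) = 3 - \left(36 + A\right) = -33 - A$)
$Y{\left(o \right)} + E = \left(-33 - -70\right) - \left(5 - 16 \sqrt{5}\right) = \left(-33 + 70\right) - \left(5 - 16 \sqrt{5}\right) = 37 - \left(5 - 16 \sqrt{5}\right) = 32 + 16 \sqrt{5}$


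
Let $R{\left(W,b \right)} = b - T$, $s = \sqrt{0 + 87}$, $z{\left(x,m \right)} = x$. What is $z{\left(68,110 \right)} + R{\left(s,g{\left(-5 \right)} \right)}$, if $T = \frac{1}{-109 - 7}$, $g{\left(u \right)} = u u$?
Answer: $\frac{10789}{116} \approx 93.009$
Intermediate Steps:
$g{\left(u \right)} = u^{2}$
$s = \sqrt{87} \approx 9.3274$
$T = - \frac{1}{116}$ ($T = \frac{1}{-116} = - \frac{1}{116} \approx -0.0086207$)
$R{\left(W,b \right)} = \frac{1}{116} + b$ ($R{\left(W,b \right)} = b - - \frac{1}{116} = b + \frac{1}{116} = \frac{1}{116} + b$)
$z{\left(68,110 \right)} + R{\left(s,g{\left(-5 \right)} \right)} = 68 + \left(\frac{1}{116} + \left(-5\right)^{2}\right) = 68 + \left(\frac{1}{116} + 25\right) = 68 + \frac{2901}{116} = \frac{10789}{116}$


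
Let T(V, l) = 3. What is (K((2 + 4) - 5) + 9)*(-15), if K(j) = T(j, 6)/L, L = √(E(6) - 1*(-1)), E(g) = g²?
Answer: -135 - 45*√37/37 ≈ -142.40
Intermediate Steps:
L = √37 (L = √(6² - 1*(-1)) = √(36 + 1) = √37 ≈ 6.0828)
K(j) = 3*√37/37 (K(j) = 3/(√37) = 3*(√37/37) = 3*√37/37)
(K((2 + 4) - 5) + 9)*(-15) = (3*√37/37 + 9)*(-15) = (9 + 3*√37/37)*(-15) = -135 - 45*√37/37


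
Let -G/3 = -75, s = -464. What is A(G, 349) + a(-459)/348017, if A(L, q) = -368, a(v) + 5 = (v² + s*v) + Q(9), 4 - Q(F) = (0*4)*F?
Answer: -127646600/348017 ≈ -366.78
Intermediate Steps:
Q(F) = 4 (Q(F) = 4 - 0*4*F = 4 - 0*F = 4 - 1*0 = 4 + 0 = 4)
G = 225 (G = -3*(-75) = 225)
a(v) = -1 + v² - 464*v (a(v) = -5 + ((v² - 464*v) + 4) = -5 + (4 + v² - 464*v) = -1 + v² - 464*v)
A(G, 349) + a(-459)/348017 = -368 + (-1 + (-459)² - 464*(-459))/348017 = -368 + (-1 + 210681 + 212976)*(1/348017) = -368 + 423656*(1/348017) = -368 + 423656/348017 = -127646600/348017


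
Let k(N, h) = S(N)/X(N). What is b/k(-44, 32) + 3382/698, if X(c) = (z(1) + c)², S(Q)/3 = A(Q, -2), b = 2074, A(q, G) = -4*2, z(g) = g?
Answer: -669156845/4188 ≈ -1.5978e+5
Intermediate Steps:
A(q, G) = -8
S(Q) = -24 (S(Q) = 3*(-8) = -24)
X(c) = (1 + c)²
k(N, h) = -24/(1 + N)²
b/k(-44, 32) + 3382/698 = 2074/((-24/(1 - 44)²)) + 3382/698 = 2074/((-24/(-43)²)) + 3382*(1/698) = 2074/((-24*1/1849)) + 1691/349 = 2074/(-24/1849) + 1691/349 = 2074*(-1849/24) + 1691/349 = -1917413/12 + 1691/349 = -669156845/4188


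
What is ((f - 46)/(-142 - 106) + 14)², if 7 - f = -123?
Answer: 717409/3844 ≈ 186.63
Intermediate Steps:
f = 130 (f = 7 - 1*(-123) = 7 + 123 = 130)
((f - 46)/(-142 - 106) + 14)² = ((130 - 46)/(-142 - 106) + 14)² = (84/(-248) + 14)² = (84*(-1/248) + 14)² = (-21/62 + 14)² = (847/62)² = 717409/3844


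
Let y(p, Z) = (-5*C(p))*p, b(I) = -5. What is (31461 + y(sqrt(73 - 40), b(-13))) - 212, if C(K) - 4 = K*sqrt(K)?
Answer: 31249 - 165*33**(1/4) - 20*sqrt(33) ≈ 30739.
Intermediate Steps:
C(K) = 4 + K**(3/2) (C(K) = 4 + K*sqrt(K) = 4 + K**(3/2))
y(p, Z) = p*(-20 - 5*p**(3/2)) (y(p, Z) = (-5*(4 + p**(3/2)))*p = (-20 - 5*p**(3/2))*p = p*(-20 - 5*p**(3/2)))
(31461 + y(sqrt(73 - 40), b(-13))) - 212 = (31461 - 5*sqrt(73 - 40)*(4 + (sqrt(73 - 40))**(3/2))) - 212 = (31461 - 5*sqrt(33)*(4 + (sqrt(33))**(3/2))) - 212 = (31461 - 5*sqrt(33)*(4 + 33**(3/4))) - 212 = 31249 - 5*sqrt(33)*(4 + 33**(3/4))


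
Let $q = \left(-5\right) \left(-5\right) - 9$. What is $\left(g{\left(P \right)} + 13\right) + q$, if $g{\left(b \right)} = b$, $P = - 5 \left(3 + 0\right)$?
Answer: $14$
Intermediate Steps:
$q = 16$ ($q = 25 - 9 = 16$)
$P = -15$ ($P = \left(-5\right) 3 = -15$)
$\left(g{\left(P \right)} + 13\right) + q = \left(-15 + 13\right) + 16 = -2 + 16 = 14$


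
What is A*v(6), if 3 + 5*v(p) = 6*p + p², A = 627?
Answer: 43263/5 ≈ 8652.6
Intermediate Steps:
v(p) = -⅗ + p²/5 + 6*p/5 (v(p) = -⅗ + (6*p + p²)/5 = -⅗ + (p² + 6*p)/5 = -⅗ + (p²/5 + 6*p/5) = -⅗ + p²/5 + 6*p/5)
A*v(6) = 627*(-⅗ + (⅕)*6² + (6/5)*6) = 627*(-⅗ + (⅕)*36 + 36/5) = 627*(-⅗ + 36/5 + 36/5) = 627*(69/5) = 43263/5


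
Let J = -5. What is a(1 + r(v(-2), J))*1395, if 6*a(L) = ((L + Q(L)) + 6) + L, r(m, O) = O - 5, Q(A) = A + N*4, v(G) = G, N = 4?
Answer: -2325/2 ≈ -1162.5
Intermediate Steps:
Q(A) = 16 + A (Q(A) = A + 4*4 = A + 16 = 16 + A)
r(m, O) = -5 + O
a(L) = 11/3 + L/2 (a(L) = (((L + (16 + L)) + 6) + L)/6 = (((16 + 2*L) + 6) + L)/6 = ((22 + 2*L) + L)/6 = (22 + 3*L)/6 = 11/3 + L/2)
a(1 + r(v(-2), J))*1395 = (11/3 + (1 + (-5 - 5))/2)*1395 = (11/3 + (1 - 10)/2)*1395 = (11/3 + (1/2)*(-9))*1395 = (11/3 - 9/2)*1395 = -5/6*1395 = -2325/2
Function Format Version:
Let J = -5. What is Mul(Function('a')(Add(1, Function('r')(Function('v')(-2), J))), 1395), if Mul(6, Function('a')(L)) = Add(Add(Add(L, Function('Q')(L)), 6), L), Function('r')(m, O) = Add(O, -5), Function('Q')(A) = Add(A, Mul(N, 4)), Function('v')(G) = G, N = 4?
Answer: Rational(-2325, 2) ≈ -1162.5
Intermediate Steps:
Function('Q')(A) = Add(16, A) (Function('Q')(A) = Add(A, Mul(4, 4)) = Add(A, 16) = Add(16, A))
Function('r')(m, O) = Add(-5, O)
Function('a')(L) = Add(Rational(11, 3), Mul(Rational(1, 2), L)) (Function('a')(L) = Mul(Rational(1, 6), Add(Add(Add(L, Add(16, L)), 6), L)) = Mul(Rational(1, 6), Add(Add(Add(16, Mul(2, L)), 6), L)) = Mul(Rational(1, 6), Add(Add(22, Mul(2, L)), L)) = Mul(Rational(1, 6), Add(22, Mul(3, L))) = Add(Rational(11, 3), Mul(Rational(1, 2), L)))
Mul(Function('a')(Add(1, Function('r')(Function('v')(-2), J))), 1395) = Mul(Add(Rational(11, 3), Mul(Rational(1, 2), Add(1, Add(-5, -5)))), 1395) = Mul(Add(Rational(11, 3), Mul(Rational(1, 2), Add(1, -10))), 1395) = Mul(Add(Rational(11, 3), Mul(Rational(1, 2), -9)), 1395) = Mul(Add(Rational(11, 3), Rational(-9, 2)), 1395) = Mul(Rational(-5, 6), 1395) = Rational(-2325, 2)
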